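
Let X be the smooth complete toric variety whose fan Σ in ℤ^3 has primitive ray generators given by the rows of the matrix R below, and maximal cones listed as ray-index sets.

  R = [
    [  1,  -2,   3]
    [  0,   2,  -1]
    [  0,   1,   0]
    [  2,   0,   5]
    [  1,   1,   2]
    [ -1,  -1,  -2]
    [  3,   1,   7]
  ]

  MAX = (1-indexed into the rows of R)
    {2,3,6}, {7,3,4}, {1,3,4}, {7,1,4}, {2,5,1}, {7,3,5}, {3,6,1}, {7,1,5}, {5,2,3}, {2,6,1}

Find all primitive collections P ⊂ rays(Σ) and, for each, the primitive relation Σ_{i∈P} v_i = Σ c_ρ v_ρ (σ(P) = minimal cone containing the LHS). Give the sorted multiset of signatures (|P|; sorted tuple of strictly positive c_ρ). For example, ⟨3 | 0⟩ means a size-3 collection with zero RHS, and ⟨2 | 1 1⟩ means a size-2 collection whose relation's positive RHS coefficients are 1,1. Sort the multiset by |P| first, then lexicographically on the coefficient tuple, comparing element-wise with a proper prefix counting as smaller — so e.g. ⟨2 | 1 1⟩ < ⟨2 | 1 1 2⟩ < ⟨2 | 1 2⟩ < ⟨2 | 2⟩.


Σ has 9 primitive collections:

  P = {5,6}:  v_{5} + v_{6} = 0 ; sig = ⟨2 | 0⟩
  P = {4,5}:  v_{4} + v_{5} = v_{7} ; sig = ⟨2 | 1⟩
  P = {6,7}:  v_{6} + v_{7} = v_{4} ; sig = ⟨2 | 1⟩
  P = {4,6}:  v_{4} + v_{6} = v_{1} + v_{3} ; sig = ⟨2 | 1 1⟩
  P = {2,4}:  v_{2} + v_{4} = 2·v_{5} ; sig = ⟨2 | 2⟩
  P = {2,7}:  v_{2} + v_{7} = 3·v_{5} ; sig = ⟨2 | 3⟩
  P = {1,2,3}:  v_{1} + v_{2} + v_{3} = v_{5} ; sig = ⟨3 | 1⟩
  P = {1,3,5}:  v_{1} + v_{3} + v_{5} = v_{4} ; sig = ⟨3 | 1⟩
  P = {1,3,7}:  v_{1} + v_{3} + v_{7} = 2·v_{4} ; sig = ⟨3 | 2⟩

Sorted signature multiset PRS(X):
{ ⟨2 | 0⟩,  ⟨2 | 1⟩ ×2,  ⟨2 | 1 1⟩,  ⟨2 | 2⟩,  ⟨2 | 3⟩,  ⟨3 | 1⟩ ×2,  ⟨3 | 2⟩ }


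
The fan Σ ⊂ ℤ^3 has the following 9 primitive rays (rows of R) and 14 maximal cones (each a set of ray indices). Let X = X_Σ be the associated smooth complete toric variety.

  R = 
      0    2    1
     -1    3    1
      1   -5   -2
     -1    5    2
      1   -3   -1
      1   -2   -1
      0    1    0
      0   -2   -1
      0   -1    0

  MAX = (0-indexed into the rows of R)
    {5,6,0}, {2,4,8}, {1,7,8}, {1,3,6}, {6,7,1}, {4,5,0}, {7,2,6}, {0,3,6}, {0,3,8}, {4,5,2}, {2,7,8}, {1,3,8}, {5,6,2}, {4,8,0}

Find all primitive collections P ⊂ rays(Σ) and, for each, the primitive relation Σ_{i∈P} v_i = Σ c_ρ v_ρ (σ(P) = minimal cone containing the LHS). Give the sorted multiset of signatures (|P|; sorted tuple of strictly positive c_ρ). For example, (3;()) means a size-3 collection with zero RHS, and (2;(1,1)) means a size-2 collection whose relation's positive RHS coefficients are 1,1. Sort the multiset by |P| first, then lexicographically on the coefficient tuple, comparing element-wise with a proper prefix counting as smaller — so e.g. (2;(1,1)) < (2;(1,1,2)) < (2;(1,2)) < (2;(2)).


15 collections generate NE(X_Σ); each relation:

  • {0,7}:  v_{0} + v_{7} = 0  ⇒ sig = (2;())
  • {1,4}:  v_{1} + v_{4} = 0  ⇒ sig = (2;())
  • {2,3}:  v_{2} + v_{3} = 0  ⇒ sig = (2;())
  • {6,8}:  v_{6} + v_{8} = 0  ⇒ sig = (2;())
  • {0,1}:  v_{0} + v_{1} = v_{3}  ⇒ sig = (2;(1))
  • {0,2}:  v_{0} + v_{2} = v_{4}  ⇒ sig = (2;(1))
  • {1,2}:  v_{1} + v_{2} = v_{7}  ⇒ sig = (2;(1))
  • {1,5}:  v_{1} + v_{5} = v_{6}  ⇒ sig = (2;(1))
  • {3,4}:  v_{3} + v_{4} = v_{0}  ⇒ sig = (2;(1))
  • {3,7}:  v_{3} + v_{7} = v_{1}  ⇒ sig = (2;(1))
  • {4,6}:  v_{4} + v_{6} = v_{5}  ⇒ sig = (2;(1))
  • {4,7}:  v_{4} + v_{7} = v_{2}  ⇒ sig = (2;(1))
  • {5,8}:  v_{5} + v_{8} = v_{4}  ⇒ sig = (2;(1))
  • {3,5}:  v_{3} + v_{5} = v_{0} + v_{6}  ⇒ sig = (2;(1,1))
  • {5,7}:  v_{5} + v_{7} = v_{2} + v_{6}  ⇒ sig = (2;(1,1))

Signatures (|P|; sorted positive RHS coefficients), sorted:
    |P|=2: 15 collections, coeffs (), (), (), (), (1), (1), (1), (1), (1), (1), (1), (1), (1), (1,1), (1,1)


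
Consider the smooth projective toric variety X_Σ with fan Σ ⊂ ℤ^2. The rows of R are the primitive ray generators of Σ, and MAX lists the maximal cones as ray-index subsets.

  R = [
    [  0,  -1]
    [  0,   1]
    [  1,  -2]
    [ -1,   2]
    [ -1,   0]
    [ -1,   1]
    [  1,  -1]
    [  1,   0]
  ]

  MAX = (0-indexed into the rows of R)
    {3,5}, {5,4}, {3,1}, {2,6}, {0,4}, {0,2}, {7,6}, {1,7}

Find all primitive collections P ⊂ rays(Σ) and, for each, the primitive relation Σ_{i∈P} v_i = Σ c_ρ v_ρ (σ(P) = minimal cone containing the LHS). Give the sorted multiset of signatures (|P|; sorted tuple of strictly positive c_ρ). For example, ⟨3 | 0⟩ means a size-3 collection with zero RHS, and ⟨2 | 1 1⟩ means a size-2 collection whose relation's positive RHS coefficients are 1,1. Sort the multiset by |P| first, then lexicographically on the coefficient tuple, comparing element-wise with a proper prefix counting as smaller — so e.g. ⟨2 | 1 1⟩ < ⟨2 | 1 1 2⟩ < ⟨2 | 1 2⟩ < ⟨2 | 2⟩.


Σ has 20 primitive collections:

  {0,1}:  v_{0} + v_{1} = 0  so sig = ⟨2 | 0⟩
  {2,3}:  v_{2} + v_{3} = 0  so sig = ⟨2 | 0⟩
  {4,7}:  v_{4} + v_{7} = 0  so sig = ⟨2 | 0⟩
  {5,6}:  v_{5} + v_{6} = 0  so sig = ⟨2 | 0⟩
  {0,3}:  v_{0} + v_{3} = v_{5}  so sig = ⟨2 | 1⟩
  {0,5}:  v_{0} + v_{5} = v_{4}  so sig = ⟨2 | 1⟩
  {0,6}:  v_{0} + v_{6} = v_{2}  so sig = ⟨2 | 1⟩
  {0,7}:  v_{0} + v_{7} = v_{6}  so sig = ⟨2 | 1⟩
  {1,2}:  v_{1} + v_{2} = v_{6}  so sig = ⟨2 | 1⟩
  {1,4}:  v_{1} + v_{4} = v_{5}  so sig = ⟨2 | 1⟩
  {1,5}:  v_{1} + v_{5} = v_{3}  so sig = ⟨2 | 1⟩
  {1,6}:  v_{1} + v_{6} = v_{7}  so sig = ⟨2 | 1⟩
  {2,5}:  v_{2} + v_{5} = v_{0}  so sig = ⟨2 | 1⟩
  {3,6}:  v_{3} + v_{6} = v_{1}  so sig = ⟨2 | 1⟩
  {4,6}:  v_{4} + v_{6} = v_{0}  so sig = ⟨2 | 1⟩
  {5,7}:  v_{5} + v_{7} = v_{1}  so sig = ⟨2 | 1⟩
  {2,4}:  v_{2} + v_{4} = 2·v_{0}  so sig = ⟨2 | 2⟩
  {2,7}:  v_{2} + v_{7} = 2·v_{6}  so sig = ⟨2 | 2⟩
  {3,4}:  v_{3} + v_{4} = 2·v_{5}  so sig = ⟨2 | 2⟩
  {3,7}:  v_{3} + v_{7} = 2·v_{1}  so sig = ⟨2 | 2⟩

Signatures (|P|; sorted positive RHS coefficients), sorted:
    |P|=2: 20 collections, coeffs (), (), (), (), (1), (1), (1), (1), (1), (1), (1), (1), (1), (1), (1), (1), (2), (2), (2), (2)


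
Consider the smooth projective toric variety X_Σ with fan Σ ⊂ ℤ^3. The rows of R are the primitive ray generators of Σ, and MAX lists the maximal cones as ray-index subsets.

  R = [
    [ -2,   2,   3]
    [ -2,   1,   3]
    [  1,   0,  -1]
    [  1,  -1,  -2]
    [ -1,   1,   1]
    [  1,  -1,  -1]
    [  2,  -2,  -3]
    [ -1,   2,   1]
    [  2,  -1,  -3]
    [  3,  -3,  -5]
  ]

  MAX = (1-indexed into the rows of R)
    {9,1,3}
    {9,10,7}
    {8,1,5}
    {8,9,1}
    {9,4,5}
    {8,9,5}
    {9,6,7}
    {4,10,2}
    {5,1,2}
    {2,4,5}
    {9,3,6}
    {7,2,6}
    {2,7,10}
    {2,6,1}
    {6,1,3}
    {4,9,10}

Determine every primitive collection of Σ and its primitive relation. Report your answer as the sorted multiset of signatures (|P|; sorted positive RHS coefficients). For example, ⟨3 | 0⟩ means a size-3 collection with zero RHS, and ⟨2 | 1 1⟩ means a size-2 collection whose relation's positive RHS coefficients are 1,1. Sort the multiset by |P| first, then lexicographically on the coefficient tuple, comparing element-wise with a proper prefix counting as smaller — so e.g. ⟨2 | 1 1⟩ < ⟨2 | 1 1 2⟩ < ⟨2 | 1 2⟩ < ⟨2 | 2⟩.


|primitive collections| = 23. Relations:

  {1,7}:  v_{1} + v_{7} = 0  →  sig = ⟨2 | 0⟩
  {2,9}:  v_{2} + v_{9} = 0  →  sig = ⟨2 | 0⟩
  {5,6}:  v_{5} + v_{6} = 0  →  sig = ⟨2 | 0⟩
  {1,4}:  v_{1} + v_{4} = v_{5}  →  sig = ⟨2 | 1⟩
  {1,10}:  v_{1} + v_{10} = v_{4}  →  sig = ⟨2 | 1⟩
  {3,4}:  v_{3} + v_{4} = v_{9}  →  sig = ⟨2 | 1⟩
  {4,6}:  v_{4} + v_{6} = v_{7}  →  sig = ⟨2 | 1⟩
  {4,7}:  v_{4} + v_{7} = v_{10}  →  sig = ⟨2 | 1⟩
  {5,7}:  v_{5} + v_{7} = v_{4}  →  sig = ⟨2 | 1⟩
  {2,3}:  v_{2} + v_{3} = v_{1} + v_{6}  →  sig = ⟨2 | 1 1⟩
  {2,8}:  v_{2} + v_{8} = v_{1} + v_{5}  →  sig = ⟨2 | 1 1⟩
  {3,5}:  v_{3} + v_{5} = v_{1} + v_{9}  →  sig = ⟨2 | 1 1⟩
  {3,7}:  v_{3} + v_{7} = v_{6} + v_{9}  →  sig = ⟨2 | 1 1⟩
  {3,10}:  v_{3} + v_{10} = v_{7} + v_{9}  →  sig = ⟨2 | 1 1⟩
  {6,8}:  v_{6} + v_{8} = v_{1} + v_{9}  →  sig = ⟨2 | 1 1⟩
  {7,8}:  v_{7} + v_{8} = v_{5} + v_{9}  →  sig = ⟨2 | 1 1⟩
  {8,10}:  v_{8} + v_{10} = v_{4} + v_{5} + v_{9}  →  sig = ⟨2 | 1 1 1⟩
  {4,8}:  v_{4} + v_{8} = 2·v_{5} + v_{9}  →  sig = ⟨2 | 1 2⟩
  {5,10}:  v_{5} + v_{10} = 2·v_{4}  →  sig = ⟨2 | 2⟩
  {6,10}:  v_{6} + v_{10} = 2·v_{7}  →  sig = ⟨2 | 2⟩
  {3,8}:  v_{3} + v_{8} = 2·v_{1} + 2·v_{9}  →  sig = ⟨2 | 2 2⟩
  {1,5,9}:  v_{1} + v_{5} + v_{9} = v_{8}  →  sig = ⟨3 | 1⟩
  {1,6,9}:  v_{1} + v_{6} + v_{9} = v_{3}  →  sig = ⟨3 | 1⟩

Signatures (|P|; sorted positive RHS coefficients), sorted:
    ⟨2 | 0⟩
    ⟨2 | 0⟩
    ⟨2 | 0⟩
    ⟨2 | 1⟩
    ⟨2 | 1⟩
    ⟨2 | 1⟩
    ⟨2 | 1⟩
    ⟨2 | 1⟩
    ⟨2 | 1⟩
    ⟨2 | 1 1⟩
    ⟨2 | 1 1⟩
    ⟨2 | 1 1⟩
    ⟨2 | 1 1⟩
    ⟨2 | 1 1⟩
    ⟨2 | 1 1⟩
    ⟨2 | 1 1⟩
    ⟨2 | 1 1 1⟩
    ⟨2 | 1 2⟩
    ⟨2 | 2⟩
    ⟨2 | 2⟩
    ⟨2 | 2 2⟩
    ⟨3 | 1⟩
    ⟨3 | 1⟩


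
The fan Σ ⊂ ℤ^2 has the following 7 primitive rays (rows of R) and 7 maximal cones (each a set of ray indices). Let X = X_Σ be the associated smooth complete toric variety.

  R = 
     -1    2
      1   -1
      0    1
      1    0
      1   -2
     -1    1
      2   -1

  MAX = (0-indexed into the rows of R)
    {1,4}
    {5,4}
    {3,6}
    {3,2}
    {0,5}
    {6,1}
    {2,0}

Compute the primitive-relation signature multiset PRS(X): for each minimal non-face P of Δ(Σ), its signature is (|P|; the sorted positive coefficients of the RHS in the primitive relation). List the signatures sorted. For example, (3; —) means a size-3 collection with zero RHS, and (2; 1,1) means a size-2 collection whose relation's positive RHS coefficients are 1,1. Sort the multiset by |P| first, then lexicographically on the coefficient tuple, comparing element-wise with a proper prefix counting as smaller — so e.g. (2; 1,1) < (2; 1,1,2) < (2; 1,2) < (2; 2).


The 14 primitive collections of Σ (r=7, n=2):

  {0,4}:  v_{0} + v_{4} = 0  ⟹  sig = (2; —)
  {1,5}:  v_{1} + v_{5} = 0  ⟹  sig = (2; —)
  {0,1}:  v_{0} + v_{1} = v_{2}  ⟹  sig = (2; 1)
  {1,2}:  v_{1} + v_{2} = v_{3}  ⟹  sig = (2; 1)
  {1,3}:  v_{1} + v_{3} = v_{6}  ⟹  sig = (2; 1)
  {2,4}:  v_{2} + v_{4} = v_{1}  ⟹  sig = (2; 1)
  {2,5}:  v_{2} + v_{5} = v_{0}  ⟹  sig = (2; 1)
  {3,5}:  v_{3} + v_{5} = v_{2}  ⟹  sig = (2; 1)
  {5,6}:  v_{5} + v_{6} = v_{3}  ⟹  sig = (2; 1)
  {0,6}:  v_{0} + v_{6} = v_{2} + v_{3}  ⟹  sig = (2; 1,1)
  {0,3}:  v_{0} + v_{3} = 2·v_{2}  ⟹  sig = (2; 2)
  {2,6}:  v_{2} + v_{6} = 2·v_{3}  ⟹  sig = (2; 2)
  {3,4}:  v_{3} + v_{4} = 2·v_{1}  ⟹  sig = (2; 2)
  {4,6}:  v_{4} + v_{6} = 3·v_{1}  ⟹  sig = (2; 3)

Hence PRS(X_Σ) =
{ (2; —) ×2,  (2; 1) ×7,  (2; 1,1),  (2; 2) ×3,  (2; 3) }


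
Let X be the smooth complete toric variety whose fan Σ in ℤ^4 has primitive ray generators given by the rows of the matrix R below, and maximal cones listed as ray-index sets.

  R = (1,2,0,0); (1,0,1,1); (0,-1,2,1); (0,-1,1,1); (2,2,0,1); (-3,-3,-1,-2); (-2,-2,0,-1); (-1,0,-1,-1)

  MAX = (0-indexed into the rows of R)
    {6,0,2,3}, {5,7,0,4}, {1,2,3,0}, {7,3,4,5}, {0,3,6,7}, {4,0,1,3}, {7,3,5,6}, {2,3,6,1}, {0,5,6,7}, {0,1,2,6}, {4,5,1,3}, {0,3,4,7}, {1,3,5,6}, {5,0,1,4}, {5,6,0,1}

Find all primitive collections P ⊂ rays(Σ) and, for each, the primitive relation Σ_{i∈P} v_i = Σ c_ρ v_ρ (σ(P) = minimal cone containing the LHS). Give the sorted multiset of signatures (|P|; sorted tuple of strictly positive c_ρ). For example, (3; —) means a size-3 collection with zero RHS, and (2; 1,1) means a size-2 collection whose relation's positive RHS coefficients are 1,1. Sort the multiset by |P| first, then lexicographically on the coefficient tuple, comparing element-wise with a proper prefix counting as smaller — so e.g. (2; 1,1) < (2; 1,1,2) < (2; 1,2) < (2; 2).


Δ(Σ) — 8 vertices, 7 min non-faces:

  P = {1,7}:  v_{1} + v_{7} = 0 — sig = (2; —)
  P = {4,6}:  v_{4} + v_{6} = 0 — sig = (2; —)
  P = {2,4}:  v_{2} + v_{4} = v_{0} + v_{1} + v_{3} — sig = (2; 1,1,1)
  P = {2,7}:  v_{2} + v_{7} = v_{0} + v_{3} + v_{6} — sig = (2; 1,1,1)
  P = {2,5}:  v_{2} + v_{5} = v_{1} + 2·v_{6} — sig = (2; 1,2)
  P = {0,3,5}:  v_{0} + v_{3} + v_{5} = v_{6} — sig = (3; 1)
  P = {0,1,3,6}:  v_{0} + v_{1} + v_{3} + v_{6} = v_{2} — sig = (4; 1)

Hence PRS(X_Σ) =
    (2; —)
    (2; —)
    (2; 1,1,1)
    (2; 1,1,1)
    (2; 1,2)
    (3; 1)
    (4; 1)


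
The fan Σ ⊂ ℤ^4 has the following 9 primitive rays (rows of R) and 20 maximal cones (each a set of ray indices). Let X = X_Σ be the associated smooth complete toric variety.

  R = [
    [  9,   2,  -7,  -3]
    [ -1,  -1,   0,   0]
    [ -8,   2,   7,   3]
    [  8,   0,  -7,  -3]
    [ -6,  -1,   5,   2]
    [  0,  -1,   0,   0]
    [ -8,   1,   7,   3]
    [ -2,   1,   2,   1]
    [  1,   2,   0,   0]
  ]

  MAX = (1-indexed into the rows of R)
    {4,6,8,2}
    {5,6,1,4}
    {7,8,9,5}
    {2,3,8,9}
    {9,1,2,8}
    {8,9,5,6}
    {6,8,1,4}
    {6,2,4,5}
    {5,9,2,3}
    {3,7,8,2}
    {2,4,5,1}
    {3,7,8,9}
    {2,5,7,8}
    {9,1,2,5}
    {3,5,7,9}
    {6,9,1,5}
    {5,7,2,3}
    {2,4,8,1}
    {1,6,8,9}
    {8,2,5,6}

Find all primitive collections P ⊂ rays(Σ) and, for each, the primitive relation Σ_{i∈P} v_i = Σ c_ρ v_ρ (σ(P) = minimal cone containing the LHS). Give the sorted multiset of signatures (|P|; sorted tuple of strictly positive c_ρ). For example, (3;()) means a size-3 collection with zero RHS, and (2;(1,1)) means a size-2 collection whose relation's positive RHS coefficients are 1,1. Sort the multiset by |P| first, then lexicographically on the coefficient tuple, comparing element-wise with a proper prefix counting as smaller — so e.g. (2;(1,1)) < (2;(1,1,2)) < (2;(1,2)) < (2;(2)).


Σ has 14 primitive collections:

  • {3,6}:  v_{3} + v_{6} = v_{7}  ⟹  sig = (2;(1))
  • {4,9}:  v_{4} + v_{9} = v_{1}  ⟹  sig = (2;(1))
  • {4,7}:  v_{4} + v_{7} = v_{2} + v_{9}  ⟹  sig = (2;(1,1))
  • {6,7}:  v_{6} + v_{7} = v_{5} + v_{8}  ⟹  sig = (2;(1,1))
  • {1,7}:  v_{1} + v_{7} = v_{2} + 2·v_{9}  ⟹  sig = (2;(1,2))
  • {3,4}:  v_{3} + v_{4} = 2·v_{2} + 2·v_{9}  ⟹  sig = (2;(2,2))
  • {1,3}:  v_{1} + v_{3} = 2·v_{2} + 3·v_{9}  ⟹  sig = (2;(2,3))
  • {2,6,9}:  v_{2} + v_{6} + v_{9} = 0  ⟹  sig = (3;())
  • {4,5,8}:  v_{4} + v_{5} + v_{8} = 0  ⟹  sig = (3;())
  • {1,2,6}:  v_{1} + v_{2} + v_{6} = v_{4}  ⟹  sig = (3;(1))
  • {1,5,8}:  v_{1} + v_{5} + v_{8} = v_{9}  ⟹  sig = (3;(1))
  • {2,7,9}:  v_{2} + v_{7} + v_{9} = v_{3}  ⟹  sig = (3;(1))
  • {3,5,8}:  v_{3} + v_{5} + v_{8} = 2·v_{7}  ⟹  sig = (3;(2))
  • {2,5,8,9}:  v_{2} + v_{5} + v_{8} + v_{9} = v_{7}  ⟹  sig = (4;(1))

so the primitive-relation signature multiset is
    (2;(1))
    (2;(1))
    (2;(1,1))
    (2;(1,1))
    (2;(1,2))
    (2;(2,2))
    (2;(2,3))
    (3;())
    (3;())
    (3;(1))
    (3;(1))
    (3;(1))
    (3;(2))
    (4;(1))


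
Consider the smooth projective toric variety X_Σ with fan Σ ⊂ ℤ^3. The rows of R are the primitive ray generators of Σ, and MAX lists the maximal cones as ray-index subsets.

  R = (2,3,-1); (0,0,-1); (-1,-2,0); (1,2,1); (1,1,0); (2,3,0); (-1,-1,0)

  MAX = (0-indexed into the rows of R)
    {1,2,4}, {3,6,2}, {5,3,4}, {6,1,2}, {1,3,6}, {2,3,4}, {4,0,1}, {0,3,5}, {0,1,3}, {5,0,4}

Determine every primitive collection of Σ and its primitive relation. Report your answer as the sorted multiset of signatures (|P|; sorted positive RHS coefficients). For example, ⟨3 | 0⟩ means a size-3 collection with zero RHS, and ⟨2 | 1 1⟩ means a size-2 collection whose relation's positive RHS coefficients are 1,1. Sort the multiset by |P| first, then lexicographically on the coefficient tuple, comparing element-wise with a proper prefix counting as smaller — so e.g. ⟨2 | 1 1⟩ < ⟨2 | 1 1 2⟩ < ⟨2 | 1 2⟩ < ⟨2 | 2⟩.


Primitive collections (9):

  P={4,6}:  v_{4} + v_{6} = 0  ⇒ sig = ⟨2 | 0⟩
  P={1,5}:  v_{1} + v_{5} = v_{0}  ⇒ sig = ⟨2 | 1⟩
  P={2,5}:  v_{2} + v_{5} = v_{4}  ⇒ sig = ⟨2 | 1⟩
  P={0,2}:  v_{0} + v_{2} = v_{1} + v_{4}  ⇒ sig = ⟨2 | 1 1⟩
  P={5,6}:  v_{5} + v_{6} = v_{1} + v_{3}  ⇒ sig = ⟨2 | 1 1⟩
  P={0,6}:  v_{0} + v_{6} = 2·v_{1} + v_{3}  ⇒ sig = ⟨2 | 1 2⟩
  P={1,2,3}:  v_{1} + v_{2} + v_{3} = 0  ⇒ sig = ⟨3 | 0⟩
  P={1,3,4}:  v_{1} + v_{3} + v_{4} = v_{5}  ⇒ sig = ⟨3 | 1⟩
  P={0,3,4}:  v_{0} + v_{3} + v_{4} = 2·v_{5}  ⇒ sig = ⟨3 | 2⟩

Hence PRS(X_Σ) =
{ ⟨2 | 0⟩,  ⟨2 | 1⟩ ×2,  ⟨2 | 1 1⟩ ×2,  ⟨2 | 1 2⟩,  ⟨3 | 0⟩,  ⟨3 | 1⟩,  ⟨3 | 2⟩ }


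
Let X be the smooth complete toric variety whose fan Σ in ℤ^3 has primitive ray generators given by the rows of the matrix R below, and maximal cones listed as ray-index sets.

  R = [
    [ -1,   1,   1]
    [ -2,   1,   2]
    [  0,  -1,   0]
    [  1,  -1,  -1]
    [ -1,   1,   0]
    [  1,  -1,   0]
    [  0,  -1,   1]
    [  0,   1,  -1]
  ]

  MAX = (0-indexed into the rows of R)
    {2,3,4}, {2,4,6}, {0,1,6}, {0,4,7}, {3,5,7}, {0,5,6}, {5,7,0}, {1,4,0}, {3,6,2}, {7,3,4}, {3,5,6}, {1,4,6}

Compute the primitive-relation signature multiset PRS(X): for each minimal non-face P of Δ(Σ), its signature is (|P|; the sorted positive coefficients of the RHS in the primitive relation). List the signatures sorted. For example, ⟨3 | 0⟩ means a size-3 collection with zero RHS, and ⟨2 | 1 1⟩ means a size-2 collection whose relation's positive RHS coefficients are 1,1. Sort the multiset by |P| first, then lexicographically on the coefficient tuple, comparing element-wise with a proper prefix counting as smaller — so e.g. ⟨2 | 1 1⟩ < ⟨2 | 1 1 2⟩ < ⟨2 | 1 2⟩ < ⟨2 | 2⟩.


The 12 primitive collections of Σ (r=8, n=3):

  P={0,3}:  v_{0} + v_{3} = 0 — sig = ⟨2 | 0⟩
  P={4,5}:  v_{4} + v_{5} = 0 — sig = ⟨2 | 0⟩
  P={6,7}:  v_{6} + v_{7} = 0 — sig = ⟨2 | 0⟩
  P={0,2}:  v_{0} + v_{2} = v_{4} + v_{6} — sig = ⟨2 | 1 1⟩
  P={1,3}:  v_{1} + v_{3} = v_{4} + v_{6} — sig = ⟨2 | 1 1⟩
  P={1,5}:  v_{1} + v_{5} = v_{0} + v_{6} — sig = ⟨2 | 1 1⟩
  P={1,7}:  v_{1} + v_{7} = v_{0} + v_{4} — sig = ⟨2 | 1 1⟩
  P={2,5}:  v_{2} + v_{5} = v_{3} + v_{6} — sig = ⟨2 | 1 1⟩
  P={2,7}:  v_{2} + v_{7} = v_{3} + v_{4} — sig = ⟨2 | 1 1⟩
  P={1,2}:  v_{1} + v_{2} = 2·v_{4} + 2·v_{6} — sig = ⟨2 | 2 2⟩
  P={0,4,6}:  v_{0} + v_{4} + v_{6} = v_{1} — sig = ⟨3 | 1⟩
  P={3,4,6}:  v_{3} + v_{4} + v_{6} = v_{2} — sig = ⟨3 | 1⟩

so the primitive-relation signature multiset is
    |P|=2: 10 collections, coeffs (), (), (), (1,1), (1,1), (1,1), (1,1), (1,1), (1,1), (2,2)
    |P|=3: 2 collections, coeffs (1), (1)


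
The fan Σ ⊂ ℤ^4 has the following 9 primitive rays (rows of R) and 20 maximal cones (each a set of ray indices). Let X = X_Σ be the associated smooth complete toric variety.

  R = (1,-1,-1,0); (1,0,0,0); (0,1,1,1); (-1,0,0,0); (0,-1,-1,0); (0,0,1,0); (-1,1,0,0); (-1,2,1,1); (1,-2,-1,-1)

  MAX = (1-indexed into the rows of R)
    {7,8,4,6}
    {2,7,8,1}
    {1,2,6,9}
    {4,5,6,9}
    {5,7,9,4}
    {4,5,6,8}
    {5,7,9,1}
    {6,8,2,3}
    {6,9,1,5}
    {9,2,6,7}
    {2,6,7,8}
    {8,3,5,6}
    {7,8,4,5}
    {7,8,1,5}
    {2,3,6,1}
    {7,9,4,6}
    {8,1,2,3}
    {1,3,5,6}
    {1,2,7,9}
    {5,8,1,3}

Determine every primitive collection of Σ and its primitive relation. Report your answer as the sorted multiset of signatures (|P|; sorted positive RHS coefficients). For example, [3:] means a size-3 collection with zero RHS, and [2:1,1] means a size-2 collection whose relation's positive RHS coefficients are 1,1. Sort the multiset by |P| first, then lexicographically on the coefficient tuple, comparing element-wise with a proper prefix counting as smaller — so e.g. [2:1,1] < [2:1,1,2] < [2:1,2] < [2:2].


Σ has 10 primitive collections:

  {2,4}:  v_{2} + v_{4} = 0  ⟹  sig = [2:]
  {8,9}:  v_{8} + v_{9} = 0  ⟹  sig = [2:]
  {1,4}:  v_{1} + v_{4} = v_{5}  ⟹  sig = [2:1]
  {2,5}:  v_{2} + v_{5} = v_{1}  ⟹  sig = [2:1]
  {3,7}:  v_{3} + v_{7} = v_{8}  ⟹  sig = [2:1]
  {3,9}:  v_{3} + v_{9} = v_{1} + v_{6}  ⟹  sig = [2:1,1]
  {3,4}:  v_{3} + v_{4} = v_{5} + v_{6} + v_{8}  ⟹  sig = [2:1,1,1]
  {1,6,7}:  v_{1} + v_{6} + v_{7} = 0  ⟹  sig = [3:]
  {1,6,8}:  v_{1} + v_{6} + v_{8} = v_{3}  ⟹  sig = [3:1]
  {5,6,7}:  v_{5} + v_{6} + v_{7} = v_{4}  ⟹  sig = [3:1]

so the primitive-relation signature multiset is
    [2:]
    [2:]
    [2:1]
    [2:1]
    [2:1]
    [2:1,1]
    [2:1,1,1]
    [3:]
    [3:1]
    [3:1]


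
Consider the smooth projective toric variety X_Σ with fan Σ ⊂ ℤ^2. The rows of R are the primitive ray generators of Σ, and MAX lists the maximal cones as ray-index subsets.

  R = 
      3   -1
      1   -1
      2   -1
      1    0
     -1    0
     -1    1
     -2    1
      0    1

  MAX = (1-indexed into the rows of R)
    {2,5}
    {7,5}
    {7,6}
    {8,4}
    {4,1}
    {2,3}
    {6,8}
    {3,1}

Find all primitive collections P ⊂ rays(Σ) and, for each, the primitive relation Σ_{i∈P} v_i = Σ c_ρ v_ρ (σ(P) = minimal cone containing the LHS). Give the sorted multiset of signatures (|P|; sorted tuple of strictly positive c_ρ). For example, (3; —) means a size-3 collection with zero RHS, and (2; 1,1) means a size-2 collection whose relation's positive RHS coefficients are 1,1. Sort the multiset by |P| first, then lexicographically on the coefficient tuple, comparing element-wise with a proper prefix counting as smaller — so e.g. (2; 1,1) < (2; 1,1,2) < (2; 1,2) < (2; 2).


Σ has 20 primitive collections:

  P={2,6}:  v_{2} + v_{6} = 0  ⟹  sig = (2; —)
  P={3,7}:  v_{3} + v_{7} = 0  ⟹  sig = (2; —)
  P={4,5}:  v_{4} + v_{5} = 0  ⟹  sig = (2; —)
  P={1,5}:  v_{1} + v_{5} = v_{3}  ⟹  sig = (2; 1)
  P={1,7}:  v_{1} + v_{7} = v_{4}  ⟹  sig = (2; 1)
  P={2,4}:  v_{2} + v_{4} = v_{3}  ⟹  sig = (2; 1)
  P={2,7}:  v_{2} + v_{7} = v_{5}  ⟹  sig = (2; 1)
  P={2,8}:  v_{2} + v_{8} = v_{4}  ⟹  sig = (2; 1)
  P={3,4}:  v_{3} + v_{4} = v_{1}  ⟹  sig = (2; 1)
  P={3,5}:  v_{3} + v_{5} = v_{2}  ⟹  sig = (2; 1)
  P={3,6}:  v_{3} + v_{6} = v_{4}  ⟹  sig = (2; 1)
  P={4,6}:  v_{4} + v_{6} = v_{8}  ⟹  sig = (2; 1)
  P={4,7}:  v_{4} + v_{7} = v_{6}  ⟹  sig = (2; 1)
  P={5,6}:  v_{5} + v_{6} = v_{7}  ⟹  sig = (2; 1)
  P={5,8}:  v_{5} + v_{8} = v_{6}  ⟹  sig = (2; 1)
  P={1,2}:  v_{1} + v_{2} = 2·v_{3}  ⟹  sig = (2; 2)
  P={1,6}:  v_{1} + v_{6} = 2·v_{4}  ⟹  sig = (2; 2)
  P={3,8}:  v_{3} + v_{8} = 2·v_{4}  ⟹  sig = (2; 2)
  P={7,8}:  v_{7} + v_{8} = 2·v_{6}  ⟹  sig = (2; 2)
  P={1,8}:  v_{1} + v_{8} = 3·v_{4}  ⟹  sig = (2; 3)

Hence PRS(X_Σ) =
[(2; —), (2; —), (2; —), (2; 1), (2; 1), (2; 1), (2; 1), (2; 1), (2; 1), (2; 1), (2; 1), (2; 1), (2; 1), (2; 1), (2; 1), (2; 2), (2; 2), (2; 2), (2; 2), (2; 3)]


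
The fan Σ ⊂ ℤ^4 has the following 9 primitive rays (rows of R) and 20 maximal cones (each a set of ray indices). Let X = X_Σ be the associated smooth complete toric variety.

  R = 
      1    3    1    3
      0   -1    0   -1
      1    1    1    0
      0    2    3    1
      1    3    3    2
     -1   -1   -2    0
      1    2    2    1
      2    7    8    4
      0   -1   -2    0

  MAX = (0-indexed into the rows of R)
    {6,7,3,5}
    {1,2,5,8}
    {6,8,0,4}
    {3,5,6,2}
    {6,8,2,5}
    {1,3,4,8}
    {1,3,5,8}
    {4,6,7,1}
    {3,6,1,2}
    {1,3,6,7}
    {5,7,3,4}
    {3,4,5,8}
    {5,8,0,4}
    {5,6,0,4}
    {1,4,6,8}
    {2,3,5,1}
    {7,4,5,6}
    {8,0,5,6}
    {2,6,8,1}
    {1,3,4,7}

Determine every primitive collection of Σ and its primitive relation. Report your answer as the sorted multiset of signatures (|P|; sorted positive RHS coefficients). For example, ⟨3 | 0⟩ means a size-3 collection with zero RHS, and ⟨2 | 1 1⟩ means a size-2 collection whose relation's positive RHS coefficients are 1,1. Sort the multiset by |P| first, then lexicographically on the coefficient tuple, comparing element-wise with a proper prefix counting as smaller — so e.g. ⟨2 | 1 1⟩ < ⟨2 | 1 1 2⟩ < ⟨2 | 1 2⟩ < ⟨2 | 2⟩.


|primitive collections| = 14. Relations:

  • {0,1}:  v_{0} + v_{1} = v_{4} + v_{8} ; sig = ⟨2 | 1 1⟩
  • {0,2}:  v_{0} + v_{2} = v_{5} + 3·v_{6} + v_{8} ; sig = ⟨2 | 1 1 3⟩
  • {0,7}:  v_{0} + v_{7} = 3·v_{4} + v_{5} + v_{6} ; sig = ⟨2 | 1 1 3⟩
  • {0,3}:  v_{0} + v_{3} = 2·v_{4} + v_{5} ; sig = ⟨2 | 1 2⟩
  • {2,7}:  v_{2} + v_{7} = v_{3} + 3·v_{6} ; sig = ⟨2 | 1 3⟩
  • {2,4}:  v_{2} + v_{4} = 2·v_{6} ; sig = ⟨2 | 2⟩
  • {7,8}:  v_{7} + v_{8} = 2·v_{4} ; sig = ⟨2 | 2⟩
  • {1,5,6}:  v_{1} + v_{5} + v_{6} = 0 ; sig = ⟨3 | 0⟩
  • {2,3,8}:  v_{2} + v_{3} + v_{8} = v_{6} ; sig = ⟨3 | 1⟩
  • {3,4,6}:  v_{3} + v_{4} + v_{6} = v_{7} ; sig = ⟨3 | 1⟩
  • {3,6,8}:  v_{3} + v_{6} + v_{8} = v_{4} ; sig = ⟨3 | 1⟩
  • {1,4,5}:  v_{1} + v_{4} + v_{5} = v_{3} + v_{8} ; sig = ⟨3 | 1 1⟩
  • {1,5,7}:  v_{1} + v_{5} + v_{7} = v_{3} + v_{4} ; sig = ⟨3 | 1 1⟩
  • {4,5,6,8}:  v_{4} + v_{5} + v_{6} + v_{8} = v_{0} ; sig = ⟨4 | 1⟩

Hence PRS(X_Σ) =
    |P|=2: 7 collections, coeffs (1,1), (1,1,3), (1,1,3), (1,2), (1,3), (2), (2)
    |P|=3: 6 collections, coeffs (), (1), (1), (1), (1,1), (1,1)
    |P|=4: 1 collection, coeffs (1)


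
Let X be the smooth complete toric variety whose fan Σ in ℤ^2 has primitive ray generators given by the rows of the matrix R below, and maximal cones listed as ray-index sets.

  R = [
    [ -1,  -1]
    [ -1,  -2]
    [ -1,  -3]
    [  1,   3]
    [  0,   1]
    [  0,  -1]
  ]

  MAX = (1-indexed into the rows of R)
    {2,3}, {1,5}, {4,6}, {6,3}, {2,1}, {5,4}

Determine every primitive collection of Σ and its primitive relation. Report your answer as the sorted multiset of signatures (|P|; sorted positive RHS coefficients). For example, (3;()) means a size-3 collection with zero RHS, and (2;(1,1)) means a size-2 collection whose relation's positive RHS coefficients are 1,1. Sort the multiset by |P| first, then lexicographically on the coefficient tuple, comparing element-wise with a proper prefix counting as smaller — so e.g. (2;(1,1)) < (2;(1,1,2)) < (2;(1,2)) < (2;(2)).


The 9 primitive collections of Σ (r=6, n=2):

  P={3,4}:  v_{3} + v_{4} = 0  →  sig = (2;())
  P={5,6}:  v_{5} + v_{6} = 0  →  sig = (2;())
  P={1,6}:  v_{1} + v_{6} = v_{2}  →  sig = (2;(1))
  P={2,4}:  v_{2} + v_{4} = v_{5}  →  sig = (2;(1))
  P={2,5}:  v_{2} + v_{5} = v_{1}  →  sig = (2;(1))
  P={2,6}:  v_{2} + v_{6} = v_{3}  →  sig = (2;(1))
  P={3,5}:  v_{3} + v_{5} = v_{2}  →  sig = (2;(1))
  P={1,3}:  v_{1} + v_{3} = 2·v_{2}  →  sig = (2;(2))
  P={1,4}:  v_{1} + v_{4} = 2·v_{5}  →  sig = (2;(2))

Sorted signature multiset PRS(X):
    |P|=2: 9 collections, coeffs (), (), (1), (1), (1), (1), (1), (2), (2)


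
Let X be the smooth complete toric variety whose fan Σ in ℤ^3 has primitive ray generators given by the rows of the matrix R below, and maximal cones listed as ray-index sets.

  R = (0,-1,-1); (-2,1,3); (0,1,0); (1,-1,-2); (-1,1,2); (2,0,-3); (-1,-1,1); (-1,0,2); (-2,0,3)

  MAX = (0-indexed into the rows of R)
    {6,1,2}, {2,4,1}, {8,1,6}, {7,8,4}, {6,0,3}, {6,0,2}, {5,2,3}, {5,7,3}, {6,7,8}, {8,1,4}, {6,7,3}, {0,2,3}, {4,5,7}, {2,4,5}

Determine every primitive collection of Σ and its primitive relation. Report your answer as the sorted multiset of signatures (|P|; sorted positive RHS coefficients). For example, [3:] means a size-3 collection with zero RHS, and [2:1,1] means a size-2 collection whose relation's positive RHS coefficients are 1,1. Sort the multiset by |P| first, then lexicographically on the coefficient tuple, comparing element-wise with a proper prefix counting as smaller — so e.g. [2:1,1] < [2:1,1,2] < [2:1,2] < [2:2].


Minimal non-faces — 16 found among 9 rays, 14 max cones:

  P={3,4}:  v_{3} + v_{4} = 0  ⟹  sig = [2:]
  P={5,8}:  v_{5} + v_{8} = 0  ⟹  sig = [2:]
  P={0,7}:  v_{0} + v_{7} = v_{6}  ⟹  sig = [2:1]
  P={1,5}:  v_{1} + v_{5} = v_{2}  ⟹  sig = [2:1]
  P={2,7}:  v_{2} + v_{7} = v_{4}  ⟹  sig = [2:1]
  P={2,8}:  v_{2} + v_{8} = v_{1}  ⟹  sig = [2:1]
  P={3,8}:  v_{3} + v_{8} = v_{6}  ⟹  sig = [2:1]
  P={4,6}:  v_{4} + v_{6} = v_{8}  ⟹  sig = [2:1]
  P={5,6}:  v_{5} + v_{6} = v_{3}  ⟹  sig = [2:1]
  P={0,4}:  v_{0} + v_{4} = v_{2} + v_{6}  ⟹  sig = [2:1,1]
  P={1,3}:  v_{1} + v_{3} = v_{2} + v_{6}  ⟹  sig = [2:1,1]
  P={1,7}:  v_{1} + v_{7} = v_{4} + v_{8}  ⟹  sig = [2:1,1]
  P={0,5}:  v_{0} + v_{5} = v_{2} + 2·v_{3}  ⟹  sig = [2:1,2]
  P={0,8}:  v_{0} + v_{8} = v_{2} + 2·v_{6}  ⟹  sig = [2:1,2]
  P={0,1}:  v_{0} + v_{1} = 2·v_{2} + 2·v_{6}  ⟹  sig = [2:2,2]
  P={2,3,6}:  v_{2} + v_{3} + v_{6} = v_{0}  ⟹  sig = [3:1]

Sorted signature multiset PRS(X):
    [2:]
    [2:]
    [2:1]
    [2:1]
    [2:1]
    [2:1]
    [2:1]
    [2:1]
    [2:1]
    [2:1,1]
    [2:1,1]
    [2:1,1]
    [2:1,2]
    [2:1,2]
    [2:2,2]
    [3:1]


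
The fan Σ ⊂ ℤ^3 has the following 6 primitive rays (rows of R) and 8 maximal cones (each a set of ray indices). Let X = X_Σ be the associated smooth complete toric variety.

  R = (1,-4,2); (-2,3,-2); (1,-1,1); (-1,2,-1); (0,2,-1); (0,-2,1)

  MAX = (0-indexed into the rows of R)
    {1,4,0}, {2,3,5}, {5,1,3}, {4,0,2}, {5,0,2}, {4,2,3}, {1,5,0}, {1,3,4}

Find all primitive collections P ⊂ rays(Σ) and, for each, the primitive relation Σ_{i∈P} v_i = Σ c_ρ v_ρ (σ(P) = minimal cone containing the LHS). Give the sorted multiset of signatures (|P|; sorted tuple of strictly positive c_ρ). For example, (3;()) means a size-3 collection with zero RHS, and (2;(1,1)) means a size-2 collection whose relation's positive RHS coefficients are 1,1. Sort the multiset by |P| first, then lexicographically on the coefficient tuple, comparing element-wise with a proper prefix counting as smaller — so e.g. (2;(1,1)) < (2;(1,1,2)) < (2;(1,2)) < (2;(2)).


3 collections generate NE(X_Σ); each relation:

  P = {4,5}:  v_{4} + v_{5} = 0 — sig = (2;())
  P = {0,3}:  v_{0} + v_{3} = v_{5} — sig = (2;(1))
  P = {1,2}:  v_{1} + v_{2} = v_{3} — sig = (2;(1))

Signatures (|P|; sorted positive RHS coefficients), sorted:
    |P|=2: 3 collections, coeffs (), (1), (1)


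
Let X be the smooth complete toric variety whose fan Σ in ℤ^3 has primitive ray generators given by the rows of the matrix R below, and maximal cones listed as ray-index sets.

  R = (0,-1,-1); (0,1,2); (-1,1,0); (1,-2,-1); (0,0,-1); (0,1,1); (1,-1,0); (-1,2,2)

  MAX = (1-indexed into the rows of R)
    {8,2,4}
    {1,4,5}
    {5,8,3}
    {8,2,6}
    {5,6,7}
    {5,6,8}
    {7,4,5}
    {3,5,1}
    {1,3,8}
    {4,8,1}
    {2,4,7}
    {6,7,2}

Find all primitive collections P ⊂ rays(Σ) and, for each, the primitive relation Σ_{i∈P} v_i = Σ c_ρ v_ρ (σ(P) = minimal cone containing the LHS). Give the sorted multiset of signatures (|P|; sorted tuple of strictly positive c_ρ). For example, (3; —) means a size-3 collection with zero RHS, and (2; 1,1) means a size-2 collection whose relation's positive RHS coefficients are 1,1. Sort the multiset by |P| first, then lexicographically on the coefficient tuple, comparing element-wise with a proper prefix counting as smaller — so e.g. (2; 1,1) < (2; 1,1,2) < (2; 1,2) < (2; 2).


The 12 primitive collections of Σ (r=8, n=3):

  {1,6}:  v_{1} + v_{6} = 0  ⟹  sig = (2; —)
  {3,7}:  v_{3} + v_{7} = 0  ⟹  sig = (2; —)
  {1,7}:  v_{1} + v_{7} = v_{4}  ⟹  sig = (2; 1)
  {2,3}:  v_{2} + v_{3} = v_{8}  ⟹  sig = (2; 1)
  {2,5}:  v_{2} + v_{5} = v_{6}  ⟹  sig = (2; 1)
  {3,4}:  v_{3} + v_{4} = v_{1}  ⟹  sig = (2; 1)
  {4,6}:  v_{4} + v_{6} = v_{7}  ⟹  sig = (2; 1)
  {7,8}:  v_{7} + v_{8} = v_{2}  ⟹  sig = (2; 1)
  {1,2}:  v_{1} + v_{2} = v_{4} + v_{8}  ⟹  sig = (2; 1,1)
  {3,6}:  v_{3} + v_{6} = v_{5} + v_{8}  ⟹  sig = (2; 1,1)
  {4,5,8}:  v_{4} + v_{5} + v_{8} = 0  ⟹  sig = (3; —)
  {1,5,8}:  v_{1} + v_{5} + v_{8} = v_{3}  ⟹  sig = (3; 1)

so the primitive-relation signature multiset is
    (2; —)
    (2; —)
    (2; 1)
    (2; 1)
    (2; 1)
    (2; 1)
    (2; 1)
    (2; 1)
    (2; 1,1)
    (2; 1,1)
    (3; —)
    (3; 1)


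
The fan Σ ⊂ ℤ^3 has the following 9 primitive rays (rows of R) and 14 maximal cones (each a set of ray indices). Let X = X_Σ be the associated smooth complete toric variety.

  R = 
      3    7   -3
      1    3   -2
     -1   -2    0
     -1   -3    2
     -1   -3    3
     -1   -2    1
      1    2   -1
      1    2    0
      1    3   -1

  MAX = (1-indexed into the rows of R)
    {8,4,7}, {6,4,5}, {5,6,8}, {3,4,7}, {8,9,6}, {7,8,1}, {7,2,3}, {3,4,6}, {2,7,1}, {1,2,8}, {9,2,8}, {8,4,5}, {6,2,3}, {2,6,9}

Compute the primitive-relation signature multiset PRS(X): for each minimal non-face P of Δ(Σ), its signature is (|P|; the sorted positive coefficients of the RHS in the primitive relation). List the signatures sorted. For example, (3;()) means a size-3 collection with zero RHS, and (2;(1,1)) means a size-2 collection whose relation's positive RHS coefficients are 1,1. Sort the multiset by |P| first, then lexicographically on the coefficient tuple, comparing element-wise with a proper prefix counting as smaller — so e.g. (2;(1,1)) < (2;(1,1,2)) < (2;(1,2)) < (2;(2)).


Δ(Σ) — 9 vertices, 18 min non-faces:

  P = {2,4}:  v_{2} + v_{4} = 0  →  sig = (2;())
  P = {3,8}:  v_{3} + v_{8} = 0  →  sig = (2;())
  P = {6,7}:  v_{6} + v_{7} = 0  →  sig = (2;())
  P = {1,3}:  v_{1} + v_{3} = v_{2} + v_{7}  →  sig = (2;(1,1))
  P = {1,4}:  v_{1} + v_{4} = v_{7} + v_{8}  →  sig = (2;(1,1))
  P = {1,6}:  v_{1} + v_{6} = v_{2} + v_{8}  →  sig = (2;(1,1))
  P = {2,5}:  v_{2} + v_{5} = v_{6} + v_{8}  →  sig = (2;(1,1))
  P = {3,5}:  v_{3} + v_{5} = v_{4} + v_{6}  →  sig = (2;(1,1))
  P = {3,9}:  v_{3} + v_{9} = v_{2} + v_{6}  →  sig = (2;(1,1))
  P = {4,9}:  v_{4} + v_{9} = v_{6} + v_{8}  →  sig = (2;(1,1))
  P = {5,7}:  v_{5} + v_{7} = v_{4} + v_{8}  →  sig = (2;(1,1))
  P = {7,9}:  v_{7} + v_{9} = v_{2} + v_{8}  →  sig = (2;(1,1))
  P = {1,5}:  v_{1} + v_{5} = 2·v_{8}  →  sig = (2;(2))
  P = {1,9}:  v_{1} + v_{9} = 2·v_{2} + 2·v_{8}  →  sig = (2;(2,2))
  P = {5,9}:  v_{5} + v_{9} = 2·v_{6} + 2·v_{8}  →  sig = (2;(2,2))
  P = {2,6,8}:  v_{2} + v_{6} + v_{8} = v_{9}  →  sig = (3;(1))
  P = {2,7,8}:  v_{2} + v_{7} + v_{8} = v_{1}  →  sig = (3;(1))
  P = {4,6,8}:  v_{4} + v_{6} + v_{8} = v_{5}  →  sig = (3;(1))

Signatures (|P|; sorted positive RHS coefficients), sorted:
    (2;())
    (2;())
    (2;())
    (2;(1,1))
    (2;(1,1))
    (2;(1,1))
    (2;(1,1))
    (2;(1,1))
    (2;(1,1))
    (2;(1,1))
    (2;(1,1))
    (2;(1,1))
    (2;(2))
    (2;(2,2))
    (2;(2,2))
    (3;(1))
    (3;(1))
    (3;(1))


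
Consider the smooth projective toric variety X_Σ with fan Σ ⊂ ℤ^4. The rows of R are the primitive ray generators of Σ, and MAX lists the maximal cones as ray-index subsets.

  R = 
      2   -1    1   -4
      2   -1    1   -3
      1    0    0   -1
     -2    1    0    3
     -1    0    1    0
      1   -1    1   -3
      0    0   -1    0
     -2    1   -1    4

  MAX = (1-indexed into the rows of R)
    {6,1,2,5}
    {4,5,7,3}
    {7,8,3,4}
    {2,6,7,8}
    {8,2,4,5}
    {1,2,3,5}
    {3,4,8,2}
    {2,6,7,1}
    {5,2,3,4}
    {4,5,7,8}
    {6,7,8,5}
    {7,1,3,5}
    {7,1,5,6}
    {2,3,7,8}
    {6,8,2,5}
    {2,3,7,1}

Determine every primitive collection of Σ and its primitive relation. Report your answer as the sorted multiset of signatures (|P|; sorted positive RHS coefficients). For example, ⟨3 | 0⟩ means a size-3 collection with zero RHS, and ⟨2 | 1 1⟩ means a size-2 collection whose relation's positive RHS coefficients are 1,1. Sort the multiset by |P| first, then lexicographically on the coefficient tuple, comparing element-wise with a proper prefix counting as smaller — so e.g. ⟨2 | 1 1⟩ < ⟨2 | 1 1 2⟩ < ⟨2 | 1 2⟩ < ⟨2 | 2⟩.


7 minimal non-faces of Δ(Σ) (on 8 rays):

  • {1,8}:  v_{1} + v_{8} = 0 — sig = ⟨2 | 0⟩
  • {3,6}:  v_{3} + v_{6} = v_{1} — sig = ⟨2 | 1⟩
  • {4,6}:  v_{4} + v_{6} = v_{5} — sig = ⟨2 | 1⟩
  • {1,4}:  v_{1} + v_{4} = v_{3} + v_{5} — sig = ⟨2 | 1 1⟩
  • {2,4,7}:  v_{2} + v_{4} + v_{7} = 0 — sig = ⟨3 | 0⟩
  • {2,5,7}:  v_{2} + v_{5} + v_{7} = v_{6} — sig = ⟨3 | 1⟩
  • {3,5,8}:  v_{3} + v_{5} + v_{8} = v_{4} — sig = ⟨3 | 1⟩

so the primitive-relation signature multiset is
[⟨2 | 0⟩, ⟨2 | 1⟩, ⟨2 | 1⟩, ⟨2 | 1 1⟩, ⟨3 | 0⟩, ⟨3 | 1⟩, ⟨3 | 1⟩]


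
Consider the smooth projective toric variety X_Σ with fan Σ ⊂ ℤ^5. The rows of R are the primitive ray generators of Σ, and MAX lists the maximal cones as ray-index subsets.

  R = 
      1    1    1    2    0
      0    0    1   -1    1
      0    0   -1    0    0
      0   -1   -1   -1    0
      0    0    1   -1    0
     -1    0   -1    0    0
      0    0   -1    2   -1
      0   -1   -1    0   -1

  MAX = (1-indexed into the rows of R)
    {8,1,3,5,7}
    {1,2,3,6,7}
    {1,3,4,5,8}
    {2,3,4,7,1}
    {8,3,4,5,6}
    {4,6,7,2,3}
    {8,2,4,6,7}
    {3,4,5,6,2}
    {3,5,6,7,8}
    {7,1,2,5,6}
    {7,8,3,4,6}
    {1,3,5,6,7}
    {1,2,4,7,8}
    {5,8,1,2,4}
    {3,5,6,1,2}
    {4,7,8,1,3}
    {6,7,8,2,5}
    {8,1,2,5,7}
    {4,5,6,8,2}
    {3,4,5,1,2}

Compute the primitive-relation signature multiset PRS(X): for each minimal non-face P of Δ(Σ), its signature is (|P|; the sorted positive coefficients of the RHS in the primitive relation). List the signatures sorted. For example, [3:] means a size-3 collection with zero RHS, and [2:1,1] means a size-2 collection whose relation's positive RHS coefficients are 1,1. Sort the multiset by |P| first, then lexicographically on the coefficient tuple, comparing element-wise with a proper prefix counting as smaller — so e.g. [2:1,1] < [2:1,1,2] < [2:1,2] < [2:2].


|primitive collections| = 5. Relations:

  P={1,6,8}:  v_{1} + v_{6} + v_{8} = v_{7}  ⇒ sig = [3:1]
  P={2,3,8}:  v_{2} + v_{3} + v_{8} = v_{4}  ⇒ sig = [3:1]
  P={4,5,7}:  v_{4} + v_{5} + v_{7} = v_{8}  ⇒ sig = [3:1]
  P={1,4,6}:  v_{1} + v_{4} + v_{6} = v_{2} + v_{3} + v_{7}  ⇒ sig = [3:1,1,1]
  P={2,3,5,7}:  v_{2} + v_{3} + v_{5} + v_{7} = 0  ⇒ sig = [4:]

Sorted signature multiset PRS(X):
    |P|=3: 4 collections, coeffs (1), (1), (1), (1,1,1)
    |P|=4: 1 collection, coeffs ()


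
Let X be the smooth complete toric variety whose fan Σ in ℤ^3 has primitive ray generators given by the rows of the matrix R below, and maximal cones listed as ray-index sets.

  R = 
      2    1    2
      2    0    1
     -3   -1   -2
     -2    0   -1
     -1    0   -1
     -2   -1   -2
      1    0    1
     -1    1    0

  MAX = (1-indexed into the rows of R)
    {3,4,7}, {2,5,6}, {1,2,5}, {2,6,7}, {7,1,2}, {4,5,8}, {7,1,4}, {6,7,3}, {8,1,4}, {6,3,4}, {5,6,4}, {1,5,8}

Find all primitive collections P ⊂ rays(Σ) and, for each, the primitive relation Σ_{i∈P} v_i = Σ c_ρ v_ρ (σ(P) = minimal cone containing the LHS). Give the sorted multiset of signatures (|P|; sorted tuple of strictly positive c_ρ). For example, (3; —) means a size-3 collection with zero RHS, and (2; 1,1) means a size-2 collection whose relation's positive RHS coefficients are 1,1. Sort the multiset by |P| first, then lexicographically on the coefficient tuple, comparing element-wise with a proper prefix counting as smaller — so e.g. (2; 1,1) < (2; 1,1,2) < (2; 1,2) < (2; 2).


Σ has 12 primitive collections:

  {1,6}:  v_{1} + v_{6} = 0  →  sig = (2; —)
  {2,4}:  v_{2} + v_{4} = 0  →  sig = (2; —)
  {5,7}:  v_{5} + v_{7} = 0  →  sig = (2; —)
  {1,3}:  v_{1} + v_{3} = v_{4} + v_{7}  →  sig = (2; 1,1)
  {2,3}:  v_{2} + v_{3} = v_{6} + v_{7}  →  sig = (2; 1,1)
  {2,8}:  v_{2} + v_{8} = v_{1} + v_{5}  →  sig = (2; 1,1)
  {3,5}:  v_{3} + v_{5} = v_{4} + v_{6}  →  sig = (2; 1,1)
  {6,8}:  v_{6} + v_{8} = v_{4} + v_{5}  →  sig = (2; 1,1)
  {7,8}:  v_{7} + v_{8} = v_{1} + v_{4}  →  sig = (2; 1,1)
  {3,8}:  v_{3} + v_{8} = 2·v_{4}  →  sig = (2; 2)
  {1,4,5}:  v_{1} + v_{4} + v_{5} = v_{8}  →  sig = (3; 1)
  {4,6,7}:  v_{4} + v_{6} + v_{7} = v_{3}  →  sig = (3; 1)

Signatures (|P|; sorted positive RHS coefficients), sorted:
[(2; —), (2; —), (2; —), (2; 1,1), (2; 1,1), (2; 1,1), (2; 1,1), (2; 1,1), (2; 1,1), (2; 2), (3; 1), (3; 1)]
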